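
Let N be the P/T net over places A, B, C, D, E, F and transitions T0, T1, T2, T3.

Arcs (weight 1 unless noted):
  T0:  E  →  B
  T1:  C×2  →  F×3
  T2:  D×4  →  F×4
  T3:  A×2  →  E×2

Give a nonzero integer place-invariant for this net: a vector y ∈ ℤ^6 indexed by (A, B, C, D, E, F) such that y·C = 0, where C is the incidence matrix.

Incidence matrix C (rows=places, cols=transitions):
       T0   T1   T2   T3
    A   0    0    0   -2
    B   1    0    0    0
    C   0   -2    0    0
    D   0    0   -4    0
    E  -1    0    0    2
    F   0    3    4    0

Candidate y = [1, 1, 0, 0, 1, 0]; check y·C column-wise:
  col T0: 1·0 + 1·1 + 1·-1 = 0
  col T1: 1·0 + 1·0 + 0·-2 + 1·0 + 0·3 = 0
  col T2: 1·0 + 1·0 + 0·-4 + 1·0 + 0·4 = 0
  col T3: 1·-2 + 1·0 + 1·2 = 0

y = (A:1, B:1, C:0, D:0, E:1, F:0)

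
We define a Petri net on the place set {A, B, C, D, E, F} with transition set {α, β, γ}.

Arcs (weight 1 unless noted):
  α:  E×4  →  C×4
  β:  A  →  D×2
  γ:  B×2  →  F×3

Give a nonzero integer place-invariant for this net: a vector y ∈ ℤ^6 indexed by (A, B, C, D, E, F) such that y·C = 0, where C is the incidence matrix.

Incidence matrix C (rows=places, cols=transitions):
        α    β    γ
    A   0   -1    0
    B   0    0   -2
    C   4    0    0
    D   0    2    0
    E  -4    0    0
    F   0    0    3

Candidate y = [2, 0, 0, 1, 0, 0]; check y·C column-wise:
  col α: 2·0 + 0·4 + 1·0 + 0·-4 = 0
  col β: 2·-1 + 1·2 = 0
  col γ: 2·0 + 0·-2 + 1·0 + 0·3 = 0

y = (A:2, B:0, C:0, D:1, E:0, F:0)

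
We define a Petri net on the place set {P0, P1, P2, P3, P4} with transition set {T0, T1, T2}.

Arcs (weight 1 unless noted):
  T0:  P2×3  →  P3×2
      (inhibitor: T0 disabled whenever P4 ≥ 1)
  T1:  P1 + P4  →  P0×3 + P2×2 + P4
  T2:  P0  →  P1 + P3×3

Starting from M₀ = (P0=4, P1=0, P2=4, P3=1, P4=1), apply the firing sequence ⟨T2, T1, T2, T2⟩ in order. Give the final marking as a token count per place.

(P0=4, P1=2, P2=6, P3=10, P4=1)

step 1: fire T2:  (P0=4, P1=0, P2=4, P3=1, P4=1) → (P0=3, P1=1, P2=4, P3=4, P4=1)
step 2: fire T1:  (P0=3, P1=1, P2=4, P3=4, P4=1) → (P0=6, P1=0, P2=6, P3=4, P4=1)
step 3: fire T2:  (P0=6, P1=0, P2=6, P3=4, P4=1) → (P0=5, P1=1, P2=6, P3=7, P4=1)
step 4: fire T2:  (P0=5, P1=1, P2=6, P3=7, P4=1) → (P0=4, P1=2, P2=6, P3=10, P4=1)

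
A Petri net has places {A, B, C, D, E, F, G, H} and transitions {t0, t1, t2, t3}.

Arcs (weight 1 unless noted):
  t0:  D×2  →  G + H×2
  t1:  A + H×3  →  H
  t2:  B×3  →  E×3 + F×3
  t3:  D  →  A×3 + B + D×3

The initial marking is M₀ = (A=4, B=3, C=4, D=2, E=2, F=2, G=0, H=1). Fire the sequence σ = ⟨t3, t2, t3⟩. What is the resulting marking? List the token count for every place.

step 1: fire t3:  (A=4, B=3, C=4, D=2, E=2, F=2, G=0, H=1) → (A=7, B=4, C=4, D=4, E=2, F=2, G=0, H=1)
step 2: fire t2:  (A=7, B=4, C=4, D=4, E=2, F=2, G=0, H=1) → (A=7, B=1, C=4, D=4, E=5, F=5, G=0, H=1)
step 3: fire t3:  (A=7, B=1, C=4, D=4, E=5, F=5, G=0, H=1) → (A=10, B=2, C=4, D=6, E=5, F=5, G=0, H=1)

(A=10, B=2, C=4, D=6, E=5, F=5, G=0, H=1)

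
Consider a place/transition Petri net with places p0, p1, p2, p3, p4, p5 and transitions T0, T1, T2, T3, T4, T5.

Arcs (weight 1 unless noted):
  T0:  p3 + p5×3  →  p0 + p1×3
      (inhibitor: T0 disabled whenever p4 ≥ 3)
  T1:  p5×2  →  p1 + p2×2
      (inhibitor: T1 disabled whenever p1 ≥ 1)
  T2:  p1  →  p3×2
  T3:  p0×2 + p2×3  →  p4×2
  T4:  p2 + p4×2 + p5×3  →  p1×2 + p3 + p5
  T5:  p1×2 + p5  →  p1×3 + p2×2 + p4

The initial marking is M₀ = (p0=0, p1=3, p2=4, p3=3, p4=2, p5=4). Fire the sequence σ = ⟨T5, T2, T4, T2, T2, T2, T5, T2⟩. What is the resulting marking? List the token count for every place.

step 1: fire T5:  (p0=0, p1=3, p2=4, p3=3, p4=2, p5=4) → (p0=0, p1=4, p2=6, p3=3, p4=3, p5=3)
step 2: fire T2:  (p0=0, p1=4, p2=6, p3=3, p4=3, p5=3) → (p0=0, p1=3, p2=6, p3=5, p4=3, p5=3)
step 3: fire T4:  (p0=0, p1=3, p2=6, p3=5, p4=3, p5=3) → (p0=0, p1=5, p2=5, p3=6, p4=1, p5=1)
step 4: fire T2:  (p0=0, p1=5, p2=5, p3=6, p4=1, p5=1) → (p0=0, p1=4, p2=5, p3=8, p4=1, p5=1)
step 5: fire T2:  (p0=0, p1=4, p2=5, p3=8, p4=1, p5=1) → (p0=0, p1=3, p2=5, p3=10, p4=1, p5=1)
step 6: fire T2:  (p0=0, p1=3, p2=5, p3=10, p4=1, p5=1) → (p0=0, p1=2, p2=5, p3=12, p4=1, p5=1)
step 7: fire T5:  (p0=0, p1=2, p2=5, p3=12, p4=1, p5=1) → (p0=0, p1=3, p2=7, p3=12, p4=2, p5=0)
step 8: fire T2:  (p0=0, p1=3, p2=7, p3=12, p4=2, p5=0) → (p0=0, p1=2, p2=7, p3=14, p4=2, p5=0)

(p0=0, p1=2, p2=7, p3=14, p4=2, p5=0)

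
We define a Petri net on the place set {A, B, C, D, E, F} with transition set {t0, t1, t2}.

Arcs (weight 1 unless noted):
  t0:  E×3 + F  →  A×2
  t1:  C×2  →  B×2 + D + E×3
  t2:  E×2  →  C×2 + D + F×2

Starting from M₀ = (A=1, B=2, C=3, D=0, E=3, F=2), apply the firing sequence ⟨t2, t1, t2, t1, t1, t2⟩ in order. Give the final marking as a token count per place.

(A=1, B=8, C=3, D=6, E=6, F=8)

step 1: fire t2:  (A=1, B=2, C=3, D=0, E=3, F=2) → (A=1, B=2, C=5, D=1, E=1, F=4)
step 2: fire t1:  (A=1, B=2, C=5, D=1, E=1, F=4) → (A=1, B=4, C=3, D=2, E=4, F=4)
step 3: fire t2:  (A=1, B=4, C=3, D=2, E=4, F=4) → (A=1, B=4, C=5, D=3, E=2, F=6)
step 4: fire t1:  (A=1, B=4, C=5, D=3, E=2, F=6) → (A=1, B=6, C=3, D=4, E=5, F=6)
step 5: fire t1:  (A=1, B=6, C=3, D=4, E=5, F=6) → (A=1, B=8, C=1, D=5, E=8, F=6)
step 6: fire t2:  (A=1, B=8, C=1, D=5, E=8, F=6) → (A=1, B=8, C=3, D=6, E=6, F=8)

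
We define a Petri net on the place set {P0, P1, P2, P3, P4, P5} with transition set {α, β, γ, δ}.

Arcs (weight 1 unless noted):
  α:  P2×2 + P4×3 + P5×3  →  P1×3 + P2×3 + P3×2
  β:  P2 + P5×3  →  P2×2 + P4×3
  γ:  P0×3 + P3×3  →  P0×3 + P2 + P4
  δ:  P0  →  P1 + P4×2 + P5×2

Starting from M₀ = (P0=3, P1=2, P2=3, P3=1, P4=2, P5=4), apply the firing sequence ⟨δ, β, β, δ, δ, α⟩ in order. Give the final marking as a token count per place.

step 1: fire δ:  (P0=3, P1=2, P2=3, P3=1, P4=2, P5=4) → (P0=2, P1=3, P2=3, P3=1, P4=4, P5=6)
step 2: fire β:  (P0=2, P1=3, P2=3, P3=1, P4=4, P5=6) → (P0=2, P1=3, P2=4, P3=1, P4=7, P5=3)
step 3: fire β:  (P0=2, P1=3, P2=4, P3=1, P4=7, P5=3) → (P0=2, P1=3, P2=5, P3=1, P4=10, P5=0)
step 4: fire δ:  (P0=2, P1=3, P2=5, P3=1, P4=10, P5=0) → (P0=1, P1=4, P2=5, P3=1, P4=12, P5=2)
step 5: fire δ:  (P0=1, P1=4, P2=5, P3=1, P4=12, P5=2) → (P0=0, P1=5, P2=5, P3=1, P4=14, P5=4)
step 6: fire α:  (P0=0, P1=5, P2=5, P3=1, P4=14, P5=4) → (P0=0, P1=8, P2=6, P3=3, P4=11, P5=1)

(P0=0, P1=8, P2=6, P3=3, P4=11, P5=1)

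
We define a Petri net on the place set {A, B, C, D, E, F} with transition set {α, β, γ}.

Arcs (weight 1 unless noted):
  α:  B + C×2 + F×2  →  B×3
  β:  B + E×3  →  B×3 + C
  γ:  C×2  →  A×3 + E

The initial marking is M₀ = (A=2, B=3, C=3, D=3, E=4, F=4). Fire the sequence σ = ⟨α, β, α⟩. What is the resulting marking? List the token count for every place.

step 1: fire α:  (A=2, B=3, C=3, D=3, E=4, F=4) → (A=2, B=5, C=1, D=3, E=4, F=2)
step 2: fire β:  (A=2, B=5, C=1, D=3, E=4, F=2) → (A=2, B=7, C=2, D=3, E=1, F=2)
step 3: fire α:  (A=2, B=7, C=2, D=3, E=1, F=2) → (A=2, B=9, C=0, D=3, E=1, F=0)

(A=2, B=9, C=0, D=3, E=1, F=0)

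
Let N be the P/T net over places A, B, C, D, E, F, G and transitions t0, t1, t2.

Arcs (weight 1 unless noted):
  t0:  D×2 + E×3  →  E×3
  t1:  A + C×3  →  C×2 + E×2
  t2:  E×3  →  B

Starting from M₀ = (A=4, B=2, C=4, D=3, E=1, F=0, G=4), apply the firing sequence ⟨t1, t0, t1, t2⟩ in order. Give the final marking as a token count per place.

(A=2, B=3, C=2, D=1, E=2, F=0, G=4)

step 1: fire t1:  (A=4, B=2, C=4, D=3, E=1, F=0, G=4) → (A=3, B=2, C=3, D=3, E=3, F=0, G=4)
step 2: fire t0:  (A=3, B=2, C=3, D=3, E=3, F=0, G=4) → (A=3, B=2, C=3, D=1, E=3, F=0, G=4)
step 3: fire t1:  (A=3, B=2, C=3, D=1, E=3, F=0, G=4) → (A=2, B=2, C=2, D=1, E=5, F=0, G=4)
step 4: fire t2:  (A=2, B=2, C=2, D=1, E=5, F=0, G=4) → (A=2, B=3, C=2, D=1, E=2, F=0, G=4)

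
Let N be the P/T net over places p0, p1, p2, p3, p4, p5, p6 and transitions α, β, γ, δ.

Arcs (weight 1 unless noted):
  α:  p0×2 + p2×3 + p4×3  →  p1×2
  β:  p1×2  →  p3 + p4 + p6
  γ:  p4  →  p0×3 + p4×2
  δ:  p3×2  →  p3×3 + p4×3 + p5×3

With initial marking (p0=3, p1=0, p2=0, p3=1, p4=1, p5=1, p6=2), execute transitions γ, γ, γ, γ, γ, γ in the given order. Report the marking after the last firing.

step 1: fire γ:  (p0=3, p1=0, p2=0, p3=1, p4=1, p5=1, p6=2) → (p0=6, p1=0, p2=0, p3=1, p4=2, p5=1, p6=2)
step 2: fire γ:  (p0=6, p1=0, p2=0, p3=1, p4=2, p5=1, p6=2) → (p0=9, p1=0, p2=0, p3=1, p4=3, p5=1, p6=2)
step 3: fire γ:  (p0=9, p1=0, p2=0, p3=1, p4=3, p5=1, p6=2) → (p0=12, p1=0, p2=0, p3=1, p4=4, p5=1, p6=2)
step 4: fire γ:  (p0=12, p1=0, p2=0, p3=1, p4=4, p5=1, p6=2) → (p0=15, p1=0, p2=0, p3=1, p4=5, p5=1, p6=2)
step 5: fire γ:  (p0=15, p1=0, p2=0, p3=1, p4=5, p5=1, p6=2) → (p0=18, p1=0, p2=0, p3=1, p4=6, p5=1, p6=2)
step 6: fire γ:  (p0=18, p1=0, p2=0, p3=1, p4=6, p5=1, p6=2) → (p0=21, p1=0, p2=0, p3=1, p4=7, p5=1, p6=2)

(p0=21, p1=0, p2=0, p3=1, p4=7, p5=1, p6=2)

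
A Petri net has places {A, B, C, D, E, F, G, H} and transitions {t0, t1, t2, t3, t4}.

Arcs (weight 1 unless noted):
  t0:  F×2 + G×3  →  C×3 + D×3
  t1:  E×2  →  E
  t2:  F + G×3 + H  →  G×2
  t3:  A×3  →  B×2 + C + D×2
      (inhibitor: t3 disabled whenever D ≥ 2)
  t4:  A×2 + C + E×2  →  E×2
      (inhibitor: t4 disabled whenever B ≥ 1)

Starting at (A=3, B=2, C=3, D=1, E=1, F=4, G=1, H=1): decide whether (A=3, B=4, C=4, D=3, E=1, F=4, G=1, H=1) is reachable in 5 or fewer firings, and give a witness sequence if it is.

NO — not reachable within 5 firings

depth 0: 1 marking
depth 1: 2 markings reached so far
depth 2: 2 markings reached so far
(frontier empty at depth 2; search complete)
target is not among the 2 markings reachable within 5 steps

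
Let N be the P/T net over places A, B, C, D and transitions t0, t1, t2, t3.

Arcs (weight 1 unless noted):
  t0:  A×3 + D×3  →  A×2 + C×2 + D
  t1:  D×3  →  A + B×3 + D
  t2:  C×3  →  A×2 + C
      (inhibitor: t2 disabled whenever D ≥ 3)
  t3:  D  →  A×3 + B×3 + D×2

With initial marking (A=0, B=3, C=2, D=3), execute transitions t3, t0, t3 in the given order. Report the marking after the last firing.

step 1: fire t3:  (A=0, B=3, C=2, D=3) → (A=3, B=6, C=2, D=4)
step 2: fire t0:  (A=3, B=6, C=2, D=4) → (A=2, B=6, C=4, D=2)
step 3: fire t3:  (A=2, B=6, C=4, D=2) → (A=5, B=9, C=4, D=3)

(A=5, B=9, C=4, D=3)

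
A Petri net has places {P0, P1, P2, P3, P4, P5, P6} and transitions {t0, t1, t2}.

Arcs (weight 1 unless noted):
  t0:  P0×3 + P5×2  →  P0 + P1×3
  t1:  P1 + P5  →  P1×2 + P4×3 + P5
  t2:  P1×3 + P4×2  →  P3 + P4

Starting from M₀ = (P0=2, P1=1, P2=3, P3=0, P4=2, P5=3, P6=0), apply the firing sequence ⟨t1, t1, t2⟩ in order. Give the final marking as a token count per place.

(P0=2, P1=0, P2=3, P3=1, P4=7, P5=3, P6=0)

step 1: fire t1:  (P0=2, P1=1, P2=3, P3=0, P4=2, P5=3, P6=0) → (P0=2, P1=2, P2=3, P3=0, P4=5, P5=3, P6=0)
step 2: fire t1:  (P0=2, P1=2, P2=3, P3=0, P4=5, P5=3, P6=0) → (P0=2, P1=3, P2=3, P3=0, P4=8, P5=3, P6=0)
step 3: fire t2:  (P0=2, P1=3, P2=3, P3=0, P4=8, P5=3, P6=0) → (P0=2, P1=0, P2=3, P3=1, P4=7, P5=3, P6=0)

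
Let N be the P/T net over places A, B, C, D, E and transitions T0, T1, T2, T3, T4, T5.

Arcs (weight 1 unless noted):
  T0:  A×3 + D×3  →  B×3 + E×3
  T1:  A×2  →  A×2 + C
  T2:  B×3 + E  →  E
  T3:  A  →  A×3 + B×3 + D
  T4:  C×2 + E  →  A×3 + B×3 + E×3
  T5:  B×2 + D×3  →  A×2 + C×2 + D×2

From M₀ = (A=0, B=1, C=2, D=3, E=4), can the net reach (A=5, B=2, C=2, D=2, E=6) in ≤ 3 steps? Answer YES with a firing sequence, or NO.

YES — reachable via ⟨T4, T5⟩ (2 firings)

step 1: fire T4:  (A=0, B=1, C=2, D=3, E=4) → (A=3, B=4, C=0, D=3, E=6)
step 2: fire T5:  (A=3, B=4, C=0, D=3, E=6) → (A=5, B=2, C=2, D=2, E=6)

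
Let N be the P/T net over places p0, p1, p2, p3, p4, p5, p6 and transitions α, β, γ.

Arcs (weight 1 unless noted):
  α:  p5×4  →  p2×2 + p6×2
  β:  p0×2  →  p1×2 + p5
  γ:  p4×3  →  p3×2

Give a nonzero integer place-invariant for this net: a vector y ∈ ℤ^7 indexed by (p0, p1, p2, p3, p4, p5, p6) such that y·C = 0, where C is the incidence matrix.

Incidence matrix C (rows=places, cols=transitions):
        α    β    γ
   p0   0   -2    0
   p1   0    2    0
   p2   2    0    0
   p3   0    0    2
   p4   0    0   -3
   p5  -4    1    0
   p6   2    0    0

Candidate y = [1, 1, 0, 0, 0, 0, 0]; check y·C column-wise:
  col α: 1·0 + 1·0 + 0·2 + 0·-4 + 0·2 = 0
  col β: 1·-2 + 1·2 + 0·1 = 0
  col γ: 1·0 + 1·0 + 0·2 + 0·-3 = 0

y = (p0:1, p1:1, p2:0, p3:0, p4:0, p5:0, p6:0)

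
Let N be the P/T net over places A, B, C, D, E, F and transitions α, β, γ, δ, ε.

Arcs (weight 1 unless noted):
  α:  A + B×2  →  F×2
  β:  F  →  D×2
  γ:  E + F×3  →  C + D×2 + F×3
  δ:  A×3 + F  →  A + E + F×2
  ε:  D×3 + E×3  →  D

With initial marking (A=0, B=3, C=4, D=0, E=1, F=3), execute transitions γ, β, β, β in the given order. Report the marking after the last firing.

step 1: fire γ:  (A=0, B=3, C=4, D=0, E=1, F=3) → (A=0, B=3, C=5, D=2, E=0, F=3)
step 2: fire β:  (A=0, B=3, C=5, D=2, E=0, F=3) → (A=0, B=3, C=5, D=4, E=0, F=2)
step 3: fire β:  (A=0, B=3, C=5, D=4, E=0, F=2) → (A=0, B=3, C=5, D=6, E=0, F=1)
step 4: fire β:  (A=0, B=3, C=5, D=6, E=0, F=1) → (A=0, B=3, C=5, D=8, E=0, F=0)

(A=0, B=3, C=5, D=8, E=0, F=0)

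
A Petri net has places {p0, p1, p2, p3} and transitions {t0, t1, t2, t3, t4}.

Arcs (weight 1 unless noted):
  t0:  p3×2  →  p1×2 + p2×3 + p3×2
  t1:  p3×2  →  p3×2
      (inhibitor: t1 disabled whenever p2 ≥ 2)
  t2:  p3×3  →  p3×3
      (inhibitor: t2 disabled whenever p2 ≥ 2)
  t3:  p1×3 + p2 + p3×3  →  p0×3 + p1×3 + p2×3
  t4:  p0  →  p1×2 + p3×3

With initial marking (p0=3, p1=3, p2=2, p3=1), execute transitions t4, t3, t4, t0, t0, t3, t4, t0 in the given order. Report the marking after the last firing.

step 1: fire t4:  (p0=3, p1=3, p2=2, p3=1) → (p0=2, p1=5, p2=2, p3=4)
step 2: fire t3:  (p0=2, p1=5, p2=2, p3=4) → (p0=5, p1=5, p2=4, p3=1)
step 3: fire t4:  (p0=5, p1=5, p2=4, p3=1) → (p0=4, p1=7, p2=4, p3=4)
step 4: fire t0:  (p0=4, p1=7, p2=4, p3=4) → (p0=4, p1=9, p2=7, p3=4)
step 5: fire t0:  (p0=4, p1=9, p2=7, p3=4) → (p0=4, p1=11, p2=10, p3=4)
step 6: fire t3:  (p0=4, p1=11, p2=10, p3=4) → (p0=7, p1=11, p2=12, p3=1)
step 7: fire t4:  (p0=7, p1=11, p2=12, p3=1) → (p0=6, p1=13, p2=12, p3=4)
step 8: fire t0:  (p0=6, p1=13, p2=12, p3=4) → (p0=6, p1=15, p2=15, p3=4)

(p0=6, p1=15, p2=15, p3=4)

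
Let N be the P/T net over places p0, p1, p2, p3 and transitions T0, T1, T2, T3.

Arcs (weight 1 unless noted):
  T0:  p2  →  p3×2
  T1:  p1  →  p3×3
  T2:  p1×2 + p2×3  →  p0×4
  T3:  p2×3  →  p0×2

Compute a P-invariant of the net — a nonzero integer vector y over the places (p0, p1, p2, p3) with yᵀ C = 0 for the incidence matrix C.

Incidence matrix C (rows=places, cols=transitions):
       T0   T1   T2   T3
   p0   0    0    4    2
   p1   0   -1   -2    0
   p2  -1    0   -3   -3
   p3   2    3    0    0

Candidate y = [3, 3, 2, 1]; check y·C column-wise:
  col T0: 3·0 + 3·0 + 2·-1 + 1·2 = 0
  col T1: 3·0 + 3·-1 + 2·0 + 1·3 = 0
  col T2: 3·4 + 3·-2 + 2·-3 + 1·0 = 0
  col T3: 3·2 + 3·0 + 2·-3 + 1·0 = 0

y = (p0:3, p1:3, p2:2, p3:1)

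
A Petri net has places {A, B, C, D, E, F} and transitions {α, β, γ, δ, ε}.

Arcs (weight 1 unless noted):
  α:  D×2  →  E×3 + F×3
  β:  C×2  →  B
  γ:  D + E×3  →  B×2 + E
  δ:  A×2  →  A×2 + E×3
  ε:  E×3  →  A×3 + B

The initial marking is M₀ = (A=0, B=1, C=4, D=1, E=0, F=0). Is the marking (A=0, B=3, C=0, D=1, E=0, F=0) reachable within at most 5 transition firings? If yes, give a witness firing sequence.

YES — reachable via ⟨β, β⟩ (2 firings)

step 1: fire β:  (A=0, B=1, C=4, D=1, E=0, F=0) → (A=0, B=2, C=2, D=1, E=0, F=0)
step 2: fire β:  (A=0, B=2, C=2, D=1, E=0, F=0) → (A=0, B=3, C=0, D=1, E=0, F=0)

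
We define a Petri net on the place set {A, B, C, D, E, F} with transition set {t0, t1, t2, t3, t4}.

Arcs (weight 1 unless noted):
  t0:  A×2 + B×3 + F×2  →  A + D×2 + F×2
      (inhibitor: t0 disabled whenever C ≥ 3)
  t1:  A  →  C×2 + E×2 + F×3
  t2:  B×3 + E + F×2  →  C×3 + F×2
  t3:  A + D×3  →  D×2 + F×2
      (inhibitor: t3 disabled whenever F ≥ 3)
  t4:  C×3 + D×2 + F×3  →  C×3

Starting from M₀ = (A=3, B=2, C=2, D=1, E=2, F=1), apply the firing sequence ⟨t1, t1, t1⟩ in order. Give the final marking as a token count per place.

step 1: fire t1:  (A=3, B=2, C=2, D=1, E=2, F=1) → (A=2, B=2, C=4, D=1, E=4, F=4)
step 2: fire t1:  (A=2, B=2, C=4, D=1, E=4, F=4) → (A=1, B=2, C=6, D=1, E=6, F=7)
step 3: fire t1:  (A=1, B=2, C=6, D=1, E=6, F=7) → (A=0, B=2, C=8, D=1, E=8, F=10)

(A=0, B=2, C=8, D=1, E=8, F=10)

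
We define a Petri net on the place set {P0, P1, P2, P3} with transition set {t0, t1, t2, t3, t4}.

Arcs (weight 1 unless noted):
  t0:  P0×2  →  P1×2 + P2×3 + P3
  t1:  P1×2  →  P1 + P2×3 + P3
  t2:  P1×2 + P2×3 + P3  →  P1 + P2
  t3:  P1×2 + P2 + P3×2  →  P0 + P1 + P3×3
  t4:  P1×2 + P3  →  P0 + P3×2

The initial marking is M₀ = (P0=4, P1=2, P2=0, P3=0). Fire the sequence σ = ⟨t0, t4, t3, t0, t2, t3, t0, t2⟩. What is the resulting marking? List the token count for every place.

step 1: fire t0:  (P0=4, P1=2, P2=0, P3=0) → (P0=2, P1=4, P2=3, P3=1)
step 2: fire t4:  (P0=2, P1=4, P2=3, P3=1) → (P0=3, P1=2, P2=3, P3=2)
step 3: fire t3:  (P0=3, P1=2, P2=3, P3=2) → (P0=4, P1=1, P2=2, P3=3)
step 4: fire t0:  (P0=4, P1=1, P2=2, P3=3) → (P0=2, P1=3, P2=5, P3=4)
step 5: fire t2:  (P0=2, P1=3, P2=5, P3=4) → (P0=2, P1=2, P2=3, P3=3)
step 6: fire t3:  (P0=2, P1=2, P2=3, P3=3) → (P0=3, P1=1, P2=2, P3=4)
step 7: fire t0:  (P0=3, P1=1, P2=2, P3=4) → (P0=1, P1=3, P2=5, P3=5)
step 8: fire t2:  (P0=1, P1=3, P2=5, P3=5) → (P0=1, P1=2, P2=3, P3=4)

(P0=1, P1=2, P2=3, P3=4)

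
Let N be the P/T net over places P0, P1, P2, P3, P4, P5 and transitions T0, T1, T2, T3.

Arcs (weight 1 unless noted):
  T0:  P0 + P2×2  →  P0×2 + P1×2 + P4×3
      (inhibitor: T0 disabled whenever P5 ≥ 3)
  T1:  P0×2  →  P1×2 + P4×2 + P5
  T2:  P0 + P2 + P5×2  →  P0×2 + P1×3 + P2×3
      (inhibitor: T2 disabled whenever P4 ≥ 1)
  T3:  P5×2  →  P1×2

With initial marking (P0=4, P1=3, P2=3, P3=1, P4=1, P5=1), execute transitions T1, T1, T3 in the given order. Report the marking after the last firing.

step 1: fire T1:  (P0=4, P1=3, P2=3, P3=1, P4=1, P5=1) → (P0=2, P1=5, P2=3, P3=1, P4=3, P5=2)
step 2: fire T1:  (P0=2, P1=5, P2=3, P3=1, P4=3, P5=2) → (P0=0, P1=7, P2=3, P3=1, P4=5, P5=3)
step 3: fire T3:  (P0=0, P1=7, P2=3, P3=1, P4=5, P5=3) → (P0=0, P1=9, P2=3, P3=1, P4=5, P5=1)

(P0=0, P1=9, P2=3, P3=1, P4=5, P5=1)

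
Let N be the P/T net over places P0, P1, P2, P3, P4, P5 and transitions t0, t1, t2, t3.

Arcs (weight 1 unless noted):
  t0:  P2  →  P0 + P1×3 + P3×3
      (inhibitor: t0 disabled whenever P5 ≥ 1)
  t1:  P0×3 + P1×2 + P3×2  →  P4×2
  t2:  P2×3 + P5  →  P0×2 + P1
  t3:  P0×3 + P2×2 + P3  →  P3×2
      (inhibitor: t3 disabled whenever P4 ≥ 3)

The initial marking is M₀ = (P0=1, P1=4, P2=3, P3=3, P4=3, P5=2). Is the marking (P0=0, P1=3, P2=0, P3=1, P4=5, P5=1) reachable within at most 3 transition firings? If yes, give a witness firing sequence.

YES — reachable via ⟨t2, t1⟩ (2 firings)

step 1: fire t2:  (P0=1, P1=4, P2=3, P3=3, P4=3, P5=2) → (P0=3, P1=5, P2=0, P3=3, P4=3, P5=1)
step 2: fire t1:  (P0=3, P1=5, P2=0, P3=3, P4=3, P5=1) → (P0=0, P1=3, P2=0, P3=1, P4=5, P5=1)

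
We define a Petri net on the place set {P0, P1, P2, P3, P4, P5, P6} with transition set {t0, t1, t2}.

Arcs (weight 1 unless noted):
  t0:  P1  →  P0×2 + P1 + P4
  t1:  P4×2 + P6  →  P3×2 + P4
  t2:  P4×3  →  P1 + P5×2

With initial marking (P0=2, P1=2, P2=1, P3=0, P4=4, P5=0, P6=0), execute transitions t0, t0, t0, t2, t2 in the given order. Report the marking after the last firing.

step 1: fire t0:  (P0=2, P1=2, P2=1, P3=0, P4=4, P5=0, P6=0) → (P0=4, P1=2, P2=1, P3=0, P4=5, P5=0, P6=0)
step 2: fire t0:  (P0=4, P1=2, P2=1, P3=0, P4=5, P5=0, P6=0) → (P0=6, P1=2, P2=1, P3=0, P4=6, P5=0, P6=0)
step 3: fire t0:  (P0=6, P1=2, P2=1, P3=0, P4=6, P5=0, P6=0) → (P0=8, P1=2, P2=1, P3=0, P4=7, P5=0, P6=0)
step 4: fire t2:  (P0=8, P1=2, P2=1, P3=0, P4=7, P5=0, P6=0) → (P0=8, P1=3, P2=1, P3=0, P4=4, P5=2, P6=0)
step 5: fire t2:  (P0=8, P1=3, P2=1, P3=0, P4=4, P5=2, P6=0) → (P0=8, P1=4, P2=1, P3=0, P4=1, P5=4, P6=0)

(P0=8, P1=4, P2=1, P3=0, P4=1, P5=4, P6=0)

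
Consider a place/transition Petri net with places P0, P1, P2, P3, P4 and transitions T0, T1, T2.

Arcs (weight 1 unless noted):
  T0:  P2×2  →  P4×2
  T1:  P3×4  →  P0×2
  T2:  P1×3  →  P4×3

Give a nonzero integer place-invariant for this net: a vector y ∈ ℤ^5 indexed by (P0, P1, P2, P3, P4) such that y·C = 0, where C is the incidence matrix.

y = (P0:2, P1:0, P2:0, P3:1, P4:0)

Incidence matrix C (rows=places, cols=transitions):
       T0   T1   T2
   P0   0    2    0
   P1   0    0   -3
   P2  -2    0    0
   P3   0   -4    0
   P4   2    0    3

Candidate y = [2, 0, 0, 1, 0]; check y·C column-wise:
  col T0: 2·0 + 0·-2 + 1·0 + 0·2 = 0
  col T1: 2·2 + 1·-4 = 0
  col T2: 2·0 + 0·-3 + 1·0 + 0·3 = 0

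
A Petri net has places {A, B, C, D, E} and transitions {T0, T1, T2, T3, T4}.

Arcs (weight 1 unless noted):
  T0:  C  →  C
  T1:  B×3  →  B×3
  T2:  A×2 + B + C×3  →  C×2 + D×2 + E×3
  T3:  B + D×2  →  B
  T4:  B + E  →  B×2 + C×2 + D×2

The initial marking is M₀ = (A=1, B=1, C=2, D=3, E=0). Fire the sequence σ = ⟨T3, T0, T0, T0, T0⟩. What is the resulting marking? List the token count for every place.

step 1: fire T3:  (A=1, B=1, C=2, D=3, E=0) → (A=1, B=1, C=2, D=1, E=0)
step 2: fire T0:  (A=1, B=1, C=2, D=1, E=0) → (A=1, B=1, C=2, D=1, E=0)
step 3: fire T0:  (A=1, B=1, C=2, D=1, E=0) → (A=1, B=1, C=2, D=1, E=0)
step 4: fire T0:  (A=1, B=1, C=2, D=1, E=0) → (A=1, B=1, C=2, D=1, E=0)
step 5: fire T0:  (A=1, B=1, C=2, D=1, E=0) → (A=1, B=1, C=2, D=1, E=0)

(A=1, B=1, C=2, D=1, E=0)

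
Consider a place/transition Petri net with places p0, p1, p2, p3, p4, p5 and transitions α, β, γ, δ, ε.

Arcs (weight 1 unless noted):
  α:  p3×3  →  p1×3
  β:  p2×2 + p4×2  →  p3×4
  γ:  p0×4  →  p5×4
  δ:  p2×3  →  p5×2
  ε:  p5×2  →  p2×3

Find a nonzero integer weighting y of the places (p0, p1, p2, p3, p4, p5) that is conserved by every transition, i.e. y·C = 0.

Incidence matrix C (rows=places, cols=transitions):
        α    β    γ    δ    ε
   p0   0    0   -4    0    0
   p1   3    0    0    0    0
   p2   0   -2    0   -3    3
   p3  -3    4    0    0    0
   p4   0   -2    0    0    0
   p5   0    0    4    2   -2

Candidate y = [0, 1, 0, 1, 2, 0]; check y·C column-wise:
  col α: 1·3 + 1·-3 + 2·0 = 0
  col β: 1·0 + 0·-2 + 1·4 + 2·-2 = 0
  col γ: 0·-4 + 1·0 + 1·0 + 2·0 + 0·4 = 0
  col δ: 1·0 + 0·-3 + 1·0 + 2·0 + 0·2 = 0
  col ε: 1·0 + 0·3 + 1·0 + 2·0 + 0·-2 = 0

y = (p0:0, p1:1, p2:0, p3:1, p4:2, p5:0)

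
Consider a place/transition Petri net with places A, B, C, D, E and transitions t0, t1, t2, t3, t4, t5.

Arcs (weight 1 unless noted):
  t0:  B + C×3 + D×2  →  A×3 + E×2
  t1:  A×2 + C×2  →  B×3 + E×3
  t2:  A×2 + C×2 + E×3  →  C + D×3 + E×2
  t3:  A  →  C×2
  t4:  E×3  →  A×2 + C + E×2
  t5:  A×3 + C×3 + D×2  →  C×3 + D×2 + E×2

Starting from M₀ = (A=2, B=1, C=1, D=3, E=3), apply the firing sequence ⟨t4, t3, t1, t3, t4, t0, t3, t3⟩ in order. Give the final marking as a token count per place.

step 1: fire t4:  (A=2, B=1, C=1, D=3, E=3) → (A=4, B=1, C=2, D=3, E=2)
step 2: fire t3:  (A=4, B=1, C=2, D=3, E=2) → (A=3, B=1, C=4, D=3, E=2)
step 3: fire t1:  (A=3, B=1, C=4, D=3, E=2) → (A=1, B=4, C=2, D=3, E=5)
step 4: fire t3:  (A=1, B=4, C=2, D=3, E=5) → (A=0, B=4, C=4, D=3, E=5)
step 5: fire t4:  (A=0, B=4, C=4, D=3, E=5) → (A=2, B=4, C=5, D=3, E=4)
step 6: fire t0:  (A=2, B=4, C=5, D=3, E=4) → (A=5, B=3, C=2, D=1, E=6)
step 7: fire t3:  (A=5, B=3, C=2, D=1, E=6) → (A=4, B=3, C=4, D=1, E=6)
step 8: fire t3:  (A=4, B=3, C=4, D=1, E=6) → (A=3, B=3, C=6, D=1, E=6)

(A=3, B=3, C=6, D=1, E=6)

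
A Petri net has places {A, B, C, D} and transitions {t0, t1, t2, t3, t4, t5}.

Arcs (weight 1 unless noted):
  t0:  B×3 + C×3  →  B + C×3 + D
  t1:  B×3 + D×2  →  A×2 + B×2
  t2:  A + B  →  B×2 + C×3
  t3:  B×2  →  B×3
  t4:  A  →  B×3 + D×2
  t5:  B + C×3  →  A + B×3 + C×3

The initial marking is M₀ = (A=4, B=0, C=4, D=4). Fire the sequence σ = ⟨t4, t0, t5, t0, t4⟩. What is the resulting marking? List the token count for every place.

step 1: fire t4:  (A=4, B=0, C=4, D=4) → (A=3, B=3, C=4, D=6)
step 2: fire t0:  (A=3, B=3, C=4, D=6) → (A=3, B=1, C=4, D=7)
step 3: fire t5:  (A=3, B=1, C=4, D=7) → (A=4, B=3, C=4, D=7)
step 4: fire t0:  (A=4, B=3, C=4, D=7) → (A=4, B=1, C=4, D=8)
step 5: fire t4:  (A=4, B=1, C=4, D=8) → (A=3, B=4, C=4, D=10)

(A=3, B=4, C=4, D=10)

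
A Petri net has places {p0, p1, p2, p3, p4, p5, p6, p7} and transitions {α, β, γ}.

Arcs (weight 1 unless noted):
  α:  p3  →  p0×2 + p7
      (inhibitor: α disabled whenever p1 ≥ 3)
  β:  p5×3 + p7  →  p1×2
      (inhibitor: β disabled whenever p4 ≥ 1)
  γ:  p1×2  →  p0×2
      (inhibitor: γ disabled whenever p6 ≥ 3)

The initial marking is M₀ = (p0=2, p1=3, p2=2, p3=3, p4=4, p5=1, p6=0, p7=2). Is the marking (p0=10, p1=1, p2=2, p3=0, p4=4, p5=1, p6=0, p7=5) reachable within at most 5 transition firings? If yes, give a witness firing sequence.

step 1: fire γ:  (p0=2, p1=3, p2=2, p3=3, p4=4, p5=1, p6=0, p7=2) → (p0=4, p1=1, p2=2, p3=3, p4=4, p5=1, p6=0, p7=2)
step 2: fire α:  (p0=4, p1=1, p2=2, p3=3, p4=4, p5=1, p6=0, p7=2) → (p0=6, p1=1, p2=2, p3=2, p4=4, p5=1, p6=0, p7=3)
step 3: fire α:  (p0=6, p1=1, p2=2, p3=2, p4=4, p5=1, p6=0, p7=3) → (p0=8, p1=1, p2=2, p3=1, p4=4, p5=1, p6=0, p7=4)
step 4: fire α:  (p0=8, p1=1, p2=2, p3=1, p4=4, p5=1, p6=0, p7=4) → (p0=10, p1=1, p2=2, p3=0, p4=4, p5=1, p6=0, p7=5)

YES — reachable via ⟨γ, α, α, α⟩ (4 firings)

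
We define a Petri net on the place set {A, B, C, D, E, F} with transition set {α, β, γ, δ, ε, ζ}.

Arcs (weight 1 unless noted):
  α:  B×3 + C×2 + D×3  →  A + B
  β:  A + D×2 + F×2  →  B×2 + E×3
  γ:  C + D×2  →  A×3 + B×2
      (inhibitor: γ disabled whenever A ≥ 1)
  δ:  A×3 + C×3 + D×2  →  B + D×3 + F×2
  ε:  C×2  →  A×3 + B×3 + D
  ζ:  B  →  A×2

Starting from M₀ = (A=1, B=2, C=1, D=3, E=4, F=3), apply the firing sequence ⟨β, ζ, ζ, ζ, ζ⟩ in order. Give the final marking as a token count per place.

step 1: fire β:  (A=1, B=2, C=1, D=3, E=4, F=3) → (A=0, B=4, C=1, D=1, E=7, F=1)
step 2: fire ζ:  (A=0, B=4, C=1, D=1, E=7, F=1) → (A=2, B=3, C=1, D=1, E=7, F=1)
step 3: fire ζ:  (A=2, B=3, C=1, D=1, E=7, F=1) → (A=4, B=2, C=1, D=1, E=7, F=1)
step 4: fire ζ:  (A=4, B=2, C=1, D=1, E=7, F=1) → (A=6, B=1, C=1, D=1, E=7, F=1)
step 5: fire ζ:  (A=6, B=1, C=1, D=1, E=7, F=1) → (A=8, B=0, C=1, D=1, E=7, F=1)

(A=8, B=0, C=1, D=1, E=7, F=1)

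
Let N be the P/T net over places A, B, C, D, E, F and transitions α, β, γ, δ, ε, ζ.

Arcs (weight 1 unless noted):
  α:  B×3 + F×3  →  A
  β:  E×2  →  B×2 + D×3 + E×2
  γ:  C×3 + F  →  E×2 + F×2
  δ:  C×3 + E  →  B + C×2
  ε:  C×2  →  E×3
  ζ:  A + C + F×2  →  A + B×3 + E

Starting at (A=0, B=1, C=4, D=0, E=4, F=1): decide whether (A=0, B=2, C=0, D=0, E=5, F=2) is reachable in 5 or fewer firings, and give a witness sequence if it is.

step 1: fire δ:  (A=0, B=1, C=4, D=0, E=4, F=1) → (A=0, B=2, C=3, D=0, E=3, F=1)
step 2: fire γ:  (A=0, B=2, C=3, D=0, E=3, F=1) → (A=0, B=2, C=0, D=0, E=5, F=2)

YES — reachable via ⟨δ, γ⟩ (2 firings)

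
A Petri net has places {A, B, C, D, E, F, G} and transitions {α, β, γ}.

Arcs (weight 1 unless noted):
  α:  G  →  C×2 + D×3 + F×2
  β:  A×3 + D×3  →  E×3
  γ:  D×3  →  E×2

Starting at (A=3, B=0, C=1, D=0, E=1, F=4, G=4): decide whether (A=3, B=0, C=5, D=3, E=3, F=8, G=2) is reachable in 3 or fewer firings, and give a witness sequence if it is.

step 1: fire α:  (A=3, B=0, C=1, D=0, E=1, F=4, G=4) → (A=3, B=0, C=3, D=3, E=1, F=6, G=3)
step 2: fire α:  (A=3, B=0, C=3, D=3, E=1, F=6, G=3) → (A=3, B=0, C=5, D=6, E=1, F=8, G=2)
step 3: fire γ:  (A=3, B=0, C=5, D=6, E=1, F=8, G=2) → (A=3, B=0, C=5, D=3, E=3, F=8, G=2)

YES — reachable via ⟨α, α, γ⟩ (3 firings)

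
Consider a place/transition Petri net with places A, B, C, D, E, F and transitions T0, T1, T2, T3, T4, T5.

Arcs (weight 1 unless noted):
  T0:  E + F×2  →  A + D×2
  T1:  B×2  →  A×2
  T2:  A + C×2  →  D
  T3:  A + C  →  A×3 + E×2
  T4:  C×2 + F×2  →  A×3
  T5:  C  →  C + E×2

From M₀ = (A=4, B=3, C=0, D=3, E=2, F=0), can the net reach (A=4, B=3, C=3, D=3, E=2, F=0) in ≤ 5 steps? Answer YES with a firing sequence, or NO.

depth 0: 1 marking
depth 1: 2 markings reached so far
depth 2: 2 markings reached so far
(frontier empty at depth 2; search complete)
target is not among the 2 markings reachable within 5 steps

NO — not reachable within 5 firings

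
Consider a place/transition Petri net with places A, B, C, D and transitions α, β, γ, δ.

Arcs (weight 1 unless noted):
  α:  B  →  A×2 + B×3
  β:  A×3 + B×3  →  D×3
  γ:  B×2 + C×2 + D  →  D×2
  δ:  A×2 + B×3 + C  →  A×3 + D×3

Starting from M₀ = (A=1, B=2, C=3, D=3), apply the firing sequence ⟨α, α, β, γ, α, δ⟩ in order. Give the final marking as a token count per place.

(A=5, B=0, C=0, D=10)

step 1: fire α:  (A=1, B=2, C=3, D=3) → (A=3, B=4, C=3, D=3)
step 2: fire α:  (A=3, B=4, C=3, D=3) → (A=5, B=6, C=3, D=3)
step 3: fire β:  (A=5, B=6, C=3, D=3) → (A=2, B=3, C=3, D=6)
step 4: fire γ:  (A=2, B=3, C=3, D=6) → (A=2, B=1, C=1, D=7)
step 5: fire α:  (A=2, B=1, C=1, D=7) → (A=4, B=3, C=1, D=7)
step 6: fire δ:  (A=4, B=3, C=1, D=7) → (A=5, B=0, C=0, D=10)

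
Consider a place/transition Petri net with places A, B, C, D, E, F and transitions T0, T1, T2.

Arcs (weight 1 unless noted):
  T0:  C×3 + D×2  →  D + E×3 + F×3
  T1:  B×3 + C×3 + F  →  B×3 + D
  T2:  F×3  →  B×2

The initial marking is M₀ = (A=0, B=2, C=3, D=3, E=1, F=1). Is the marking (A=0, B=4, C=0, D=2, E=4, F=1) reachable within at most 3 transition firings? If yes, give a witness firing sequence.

step 1: fire T0:  (A=0, B=2, C=3, D=3, E=1, F=1) → (A=0, B=2, C=0, D=2, E=4, F=4)
step 2: fire T2:  (A=0, B=2, C=0, D=2, E=4, F=4) → (A=0, B=4, C=0, D=2, E=4, F=1)

YES — reachable via ⟨T0, T2⟩ (2 firings)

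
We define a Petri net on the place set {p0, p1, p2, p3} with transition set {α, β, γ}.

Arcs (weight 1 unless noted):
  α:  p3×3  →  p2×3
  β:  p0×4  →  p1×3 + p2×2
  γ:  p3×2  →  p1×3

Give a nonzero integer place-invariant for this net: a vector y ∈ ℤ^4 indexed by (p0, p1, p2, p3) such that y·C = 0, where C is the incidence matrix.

y = (p0:3, p1:2, p2:3, p3:3)

Incidence matrix C (rows=places, cols=transitions):
        α    β    γ
   p0   0   -4    0
   p1   0    3    3
   p2   3    2    0
   p3  -3    0   -2

Candidate y = [3, 2, 3, 3]; check y·C column-wise:
  col α: 3·0 + 2·0 + 3·3 + 3·-3 = 0
  col β: 3·-4 + 2·3 + 3·2 + 3·0 = 0
  col γ: 3·0 + 2·3 + 3·0 + 3·-2 = 0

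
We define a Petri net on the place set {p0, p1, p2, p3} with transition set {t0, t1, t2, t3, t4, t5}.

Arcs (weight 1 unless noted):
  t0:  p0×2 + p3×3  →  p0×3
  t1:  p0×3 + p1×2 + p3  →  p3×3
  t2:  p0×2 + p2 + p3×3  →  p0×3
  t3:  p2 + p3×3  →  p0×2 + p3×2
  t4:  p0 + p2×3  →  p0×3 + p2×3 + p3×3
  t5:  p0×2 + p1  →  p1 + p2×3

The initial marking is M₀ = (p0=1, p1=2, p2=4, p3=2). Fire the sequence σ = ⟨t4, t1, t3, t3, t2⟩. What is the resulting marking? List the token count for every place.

(p0=5, p1=0, p2=1, p3=2)

step 1: fire t4:  (p0=1, p1=2, p2=4, p3=2) → (p0=3, p1=2, p2=4, p3=5)
step 2: fire t1:  (p0=3, p1=2, p2=4, p3=5) → (p0=0, p1=0, p2=4, p3=7)
step 3: fire t3:  (p0=0, p1=0, p2=4, p3=7) → (p0=2, p1=0, p2=3, p3=6)
step 4: fire t3:  (p0=2, p1=0, p2=3, p3=6) → (p0=4, p1=0, p2=2, p3=5)
step 5: fire t2:  (p0=4, p1=0, p2=2, p3=5) → (p0=5, p1=0, p2=1, p3=2)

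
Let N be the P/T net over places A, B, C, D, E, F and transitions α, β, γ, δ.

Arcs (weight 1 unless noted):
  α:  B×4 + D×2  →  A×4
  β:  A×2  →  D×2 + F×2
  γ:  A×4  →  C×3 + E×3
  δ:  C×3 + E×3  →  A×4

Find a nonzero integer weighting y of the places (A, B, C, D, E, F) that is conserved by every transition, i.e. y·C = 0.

Incidence matrix C (rows=places, cols=transitions):
        α    β    γ    δ
    A   4   -2   -4    4
    B  -4    0    0    0
    C   0    0    3   -3
    D  -2    2    0    0
    E   0    0    3   -3
    F   0    2    0    0

Candidate y = [6, 3, 8, 6, 0, 0]; check y·C column-wise:
  col α: 6·4 + 3·-4 + 8·0 + 6·-2 = 0
  col β: 6·-2 + 3·0 + 8·0 + 6·2 + 0·2 = 0
  col γ: 6·-4 + 3·0 + 8·3 + 6·0 + 0·3 = 0
  col δ: 6·4 + 3·0 + 8·-3 + 6·0 + 0·-3 = 0

y = (A:6, B:3, C:8, D:6, E:0, F:0)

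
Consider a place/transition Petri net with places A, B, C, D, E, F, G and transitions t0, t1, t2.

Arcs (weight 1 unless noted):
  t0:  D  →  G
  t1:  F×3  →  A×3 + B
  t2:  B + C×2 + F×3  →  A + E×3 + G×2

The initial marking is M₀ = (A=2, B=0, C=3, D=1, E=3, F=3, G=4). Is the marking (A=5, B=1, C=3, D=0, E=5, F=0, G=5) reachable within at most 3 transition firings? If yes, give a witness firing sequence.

depth 0: 1 marking
depth 1: 3 markings reached so far
depth 2: 4 markings reached so far
depth 3: 4 markings reached so far
(frontier empty at depth 3; search complete)
target is not among the 4 markings reachable within 3 steps

NO — not reachable within 3 firings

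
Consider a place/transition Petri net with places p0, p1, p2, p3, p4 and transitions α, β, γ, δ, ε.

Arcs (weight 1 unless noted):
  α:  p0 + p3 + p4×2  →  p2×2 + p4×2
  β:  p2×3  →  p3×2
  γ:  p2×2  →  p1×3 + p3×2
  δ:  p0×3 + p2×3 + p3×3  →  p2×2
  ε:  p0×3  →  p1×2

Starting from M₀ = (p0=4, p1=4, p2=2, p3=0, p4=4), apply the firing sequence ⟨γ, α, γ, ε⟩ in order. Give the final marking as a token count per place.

step 1: fire γ:  (p0=4, p1=4, p2=2, p3=0, p4=4) → (p0=4, p1=7, p2=0, p3=2, p4=4)
step 2: fire α:  (p0=4, p1=7, p2=0, p3=2, p4=4) → (p0=3, p1=7, p2=2, p3=1, p4=4)
step 3: fire γ:  (p0=3, p1=7, p2=2, p3=1, p4=4) → (p0=3, p1=10, p2=0, p3=3, p4=4)
step 4: fire ε:  (p0=3, p1=10, p2=0, p3=3, p4=4) → (p0=0, p1=12, p2=0, p3=3, p4=4)

(p0=0, p1=12, p2=0, p3=3, p4=4)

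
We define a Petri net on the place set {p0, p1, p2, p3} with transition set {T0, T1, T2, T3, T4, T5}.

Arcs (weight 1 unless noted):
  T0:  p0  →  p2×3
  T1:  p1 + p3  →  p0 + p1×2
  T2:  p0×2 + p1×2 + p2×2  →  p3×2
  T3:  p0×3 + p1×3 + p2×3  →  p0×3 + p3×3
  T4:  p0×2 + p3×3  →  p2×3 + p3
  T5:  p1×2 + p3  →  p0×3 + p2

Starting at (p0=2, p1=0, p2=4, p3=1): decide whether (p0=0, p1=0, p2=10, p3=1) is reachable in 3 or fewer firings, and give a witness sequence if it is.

YES — reachable via ⟨T0, T0⟩ (2 firings)

step 1: fire T0:  (p0=2, p1=0, p2=4, p3=1) → (p0=1, p1=0, p2=7, p3=1)
step 2: fire T0:  (p0=1, p1=0, p2=7, p3=1) → (p0=0, p1=0, p2=10, p3=1)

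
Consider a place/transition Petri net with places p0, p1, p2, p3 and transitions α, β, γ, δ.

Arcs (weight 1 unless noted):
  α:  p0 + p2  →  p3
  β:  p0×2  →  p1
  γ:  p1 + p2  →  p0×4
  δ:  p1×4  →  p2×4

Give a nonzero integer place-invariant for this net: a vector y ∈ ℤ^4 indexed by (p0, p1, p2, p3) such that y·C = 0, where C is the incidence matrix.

Incidence matrix C (rows=places, cols=transitions):
        α    β    γ    δ
   p0  -1   -2    4    0
   p1   0    1   -1   -4
   p2  -1    0   -1    4
   p3   1    0    0    0

Candidate y = [1, 2, 2, 3]; check y·C column-wise:
  col α: 1·-1 + 2·0 + 2·-1 + 3·1 = 0
  col β: 1·-2 + 2·1 + 2·0 + 3·0 = 0
  col γ: 1·4 + 2·-1 + 2·-1 + 3·0 = 0
  col δ: 1·0 + 2·-4 + 2·4 + 3·0 = 0

y = (p0:1, p1:2, p2:2, p3:3)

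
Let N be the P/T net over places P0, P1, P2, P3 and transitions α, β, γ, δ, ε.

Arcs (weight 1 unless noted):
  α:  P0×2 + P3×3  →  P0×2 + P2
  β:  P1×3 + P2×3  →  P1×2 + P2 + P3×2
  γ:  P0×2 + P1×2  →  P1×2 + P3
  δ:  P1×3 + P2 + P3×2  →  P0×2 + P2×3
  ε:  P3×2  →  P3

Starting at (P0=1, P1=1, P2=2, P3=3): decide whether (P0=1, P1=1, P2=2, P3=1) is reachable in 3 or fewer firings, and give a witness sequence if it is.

step 1: fire ε:  (P0=1, P1=1, P2=2, P3=3) → (P0=1, P1=1, P2=2, P3=2)
step 2: fire ε:  (P0=1, P1=1, P2=2, P3=2) → (P0=1, P1=1, P2=2, P3=1)

YES — reachable via ⟨ε, ε⟩ (2 firings)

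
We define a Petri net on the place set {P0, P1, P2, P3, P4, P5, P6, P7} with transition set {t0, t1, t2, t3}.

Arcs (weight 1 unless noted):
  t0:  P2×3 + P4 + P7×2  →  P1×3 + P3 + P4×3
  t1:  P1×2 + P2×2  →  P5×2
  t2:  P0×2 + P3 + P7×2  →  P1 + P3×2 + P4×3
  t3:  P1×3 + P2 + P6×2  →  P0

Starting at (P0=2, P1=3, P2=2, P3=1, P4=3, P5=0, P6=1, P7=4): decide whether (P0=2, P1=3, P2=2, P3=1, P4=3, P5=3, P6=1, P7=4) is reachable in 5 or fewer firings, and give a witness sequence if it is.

NO — not reachable within 5 firings

depth 0: 1 marking
depth 1: 3 markings reached so far
depth 2: 4 markings reached so far
depth 3: 4 markings reached so far
(frontier empty at depth 3; search complete)
target is not among the 4 markings reachable within 5 steps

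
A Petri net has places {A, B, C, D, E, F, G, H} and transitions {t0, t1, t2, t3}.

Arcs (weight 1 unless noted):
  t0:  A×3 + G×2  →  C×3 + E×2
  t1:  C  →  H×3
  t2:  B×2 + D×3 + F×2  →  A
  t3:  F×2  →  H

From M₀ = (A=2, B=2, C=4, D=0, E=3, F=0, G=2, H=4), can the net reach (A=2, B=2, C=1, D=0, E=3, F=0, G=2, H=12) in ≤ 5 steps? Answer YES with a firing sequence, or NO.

depth 0: 1 marking
depth 1: 2 markings reached so far
depth 2: 3 markings reached so far
depth 3: 4 markings reached so far
depth 4: 5 markings reached so far
depth 5: 5 markings reached so far
(frontier empty at depth 5; search complete)
target is not among the 5 markings reachable within 5 steps

NO — not reachable within 5 firings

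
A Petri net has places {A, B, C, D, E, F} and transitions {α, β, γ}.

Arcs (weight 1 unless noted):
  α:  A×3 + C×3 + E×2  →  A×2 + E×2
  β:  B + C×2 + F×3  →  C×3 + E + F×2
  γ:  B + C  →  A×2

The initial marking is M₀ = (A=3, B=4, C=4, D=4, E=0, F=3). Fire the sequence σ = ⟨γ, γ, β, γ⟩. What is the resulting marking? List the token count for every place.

(A=9, B=0, C=2, D=4, E=1, F=2)

step 1: fire γ:  (A=3, B=4, C=4, D=4, E=0, F=3) → (A=5, B=3, C=3, D=4, E=0, F=3)
step 2: fire γ:  (A=5, B=3, C=3, D=4, E=0, F=3) → (A=7, B=2, C=2, D=4, E=0, F=3)
step 3: fire β:  (A=7, B=2, C=2, D=4, E=0, F=3) → (A=7, B=1, C=3, D=4, E=1, F=2)
step 4: fire γ:  (A=7, B=1, C=3, D=4, E=1, F=2) → (A=9, B=0, C=2, D=4, E=1, F=2)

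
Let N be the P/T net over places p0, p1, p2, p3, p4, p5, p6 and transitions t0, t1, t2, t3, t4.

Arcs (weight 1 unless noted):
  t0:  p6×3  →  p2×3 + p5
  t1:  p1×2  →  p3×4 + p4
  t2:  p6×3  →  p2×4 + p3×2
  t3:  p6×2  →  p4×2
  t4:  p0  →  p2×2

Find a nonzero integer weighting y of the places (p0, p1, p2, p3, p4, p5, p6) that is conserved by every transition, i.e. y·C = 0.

y = (p0:2, p1:-4, p2:1, p3:-2, p4:0, p5:-3, p6:0)

Incidence matrix C (rows=places, cols=transitions):
       t0   t1   t2   t3   t4
   p0   0    0    0    0   -1
   p1   0   -2    0    0    0
   p2   3    0    4    0    2
   p3   0    4    2    0    0
   p4   0    1    0    2    0
   p5   1    0    0    0    0
   p6  -3    0   -3   -2    0

Candidate y = [2, -4, 1, -2, 0, -3, 0]; check y·C column-wise:
  col t0: 2·0 + -4·0 + 1·3 + -2·0 + -3·1 + 0·-3 = 0
  col t1: 2·0 + -4·-2 + 1·0 + -2·4 + 0·1 + -3·0 = 0
  col t2: 2·0 + -4·0 + 1·4 + -2·2 + -3·0 + 0·-3 = 0
  col t3: 2·0 + -4·0 + 1·0 + -2·0 + 0·2 + -3·0 + 0·-2 = 0
  col t4: 2·-1 + -4·0 + 1·2 + -2·0 + -3·0 = 0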